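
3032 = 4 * 758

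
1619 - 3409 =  - 1790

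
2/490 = 1/245  =  0.00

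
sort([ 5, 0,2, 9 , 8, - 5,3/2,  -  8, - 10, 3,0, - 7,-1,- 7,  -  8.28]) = [  -  10, - 8.28 , - 8  ,-7, - 7, - 5,-1, 0,0 , 3/2,2, 3,5,8, 9]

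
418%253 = 165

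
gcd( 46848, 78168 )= 24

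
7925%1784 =789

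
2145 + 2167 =4312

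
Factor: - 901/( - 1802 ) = 2^( - 1)= 1/2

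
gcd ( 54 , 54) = 54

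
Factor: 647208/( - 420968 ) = -801/521= -3^2*89^1*521^(-1)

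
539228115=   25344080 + 513884035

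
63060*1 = 63060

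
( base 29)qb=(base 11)636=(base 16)2FD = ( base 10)765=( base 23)1a6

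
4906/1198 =2453/599 = 4.10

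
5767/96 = 5767/96 = 60.07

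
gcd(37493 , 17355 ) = 1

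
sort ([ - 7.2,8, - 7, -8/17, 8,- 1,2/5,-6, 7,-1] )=[ - 7.2,-7, - 6, - 1,  -  1,  -  8/17, 2/5,7,  8,  8 ] 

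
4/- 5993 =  - 1 + 5989/5993  =  - 0.00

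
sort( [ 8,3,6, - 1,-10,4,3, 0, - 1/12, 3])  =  [-10,-1, - 1/12,0,3, 3 , 3, 4,6, 8]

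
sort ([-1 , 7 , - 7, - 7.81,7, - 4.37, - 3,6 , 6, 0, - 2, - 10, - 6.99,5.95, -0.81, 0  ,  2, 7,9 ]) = [ - 10, -7.81,-7, - 6.99, - 4.37,-3, - 2,-1, - 0.81,0, 0, 2,5.95,6, 6 , 7,  7,7, 9]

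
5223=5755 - 532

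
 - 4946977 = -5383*919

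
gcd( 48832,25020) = 4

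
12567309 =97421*129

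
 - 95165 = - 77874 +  - 17291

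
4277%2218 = 2059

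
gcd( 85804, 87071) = 1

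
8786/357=24 + 218/357 = 24.61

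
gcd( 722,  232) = 2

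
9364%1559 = 10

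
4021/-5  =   - 4021/5 = -804.20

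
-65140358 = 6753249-71893607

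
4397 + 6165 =10562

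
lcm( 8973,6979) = 62811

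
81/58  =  1 + 23/58=1.40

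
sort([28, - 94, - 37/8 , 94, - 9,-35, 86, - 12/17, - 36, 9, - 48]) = [-94, - 48  , - 36,- 35, - 9 , - 37/8, - 12/17,9,28, 86, 94 ] 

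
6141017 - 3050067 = 3090950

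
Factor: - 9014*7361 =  - 66352054 = -  2^1 * 17^1*433^1*4507^1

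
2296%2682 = 2296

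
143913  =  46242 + 97671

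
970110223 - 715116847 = 254993376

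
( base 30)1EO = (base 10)1344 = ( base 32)1A0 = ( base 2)10101000000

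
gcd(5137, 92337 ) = 1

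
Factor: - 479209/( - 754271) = 7^( - 1) *277^(- 1) * 389^( - 1 )*479209^1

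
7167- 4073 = 3094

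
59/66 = 59/66 = 0.89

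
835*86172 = 71953620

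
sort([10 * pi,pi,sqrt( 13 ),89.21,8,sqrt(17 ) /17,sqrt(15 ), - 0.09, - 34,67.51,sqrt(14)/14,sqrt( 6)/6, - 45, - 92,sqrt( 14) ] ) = [ - 92,-45, - 34,-0.09,sqrt( 17 ) /17, sqrt(14)/14,  sqrt(6) /6, pi,sqrt ( 13),sqrt(14), sqrt( 15), 8,  10*pi , 67.51, 89.21]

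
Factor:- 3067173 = -3^3*47^1*2417^1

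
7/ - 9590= -1 + 1369/1370 = -  0.00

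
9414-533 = 8881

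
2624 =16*164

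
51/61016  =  51/61016 = 0.00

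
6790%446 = 100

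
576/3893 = 576/3893=0.15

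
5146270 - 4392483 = 753787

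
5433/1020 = 1811/340 =5.33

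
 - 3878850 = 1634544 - 5513394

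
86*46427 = 3992722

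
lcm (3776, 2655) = 169920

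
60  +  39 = 99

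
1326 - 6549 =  - 5223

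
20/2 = 10  =  10.00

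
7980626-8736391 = - 755765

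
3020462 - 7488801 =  - 4468339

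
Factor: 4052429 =4052429^1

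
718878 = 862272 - 143394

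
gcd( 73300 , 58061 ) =1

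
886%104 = 54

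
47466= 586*81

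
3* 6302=18906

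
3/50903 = 3/50903 = 0.00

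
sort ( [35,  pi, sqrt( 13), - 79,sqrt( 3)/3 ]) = [ - 79,  sqrt( 3)/3, pi,sqrt( 13),35]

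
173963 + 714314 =888277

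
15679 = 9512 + 6167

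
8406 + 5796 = 14202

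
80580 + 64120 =144700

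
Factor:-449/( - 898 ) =2^( - 1) = 1/2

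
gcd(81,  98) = 1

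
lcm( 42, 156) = 1092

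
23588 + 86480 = 110068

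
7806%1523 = 191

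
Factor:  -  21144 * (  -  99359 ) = 2^3*3^1*13^1*881^1*7643^1 = 2100846696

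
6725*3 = 20175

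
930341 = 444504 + 485837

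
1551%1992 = 1551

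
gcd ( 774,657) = 9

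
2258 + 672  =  2930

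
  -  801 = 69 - 870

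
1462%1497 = 1462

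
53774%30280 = 23494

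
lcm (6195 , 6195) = 6195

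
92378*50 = 4618900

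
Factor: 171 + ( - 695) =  -524 = -2^2*131^1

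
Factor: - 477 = - 3^2*53^1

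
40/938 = 20/469 = 0.04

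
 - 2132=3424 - 5556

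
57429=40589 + 16840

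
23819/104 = 229+3/104 = 229.03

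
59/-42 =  - 2 + 25/42  =  - 1.40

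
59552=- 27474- -87026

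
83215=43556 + 39659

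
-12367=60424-72791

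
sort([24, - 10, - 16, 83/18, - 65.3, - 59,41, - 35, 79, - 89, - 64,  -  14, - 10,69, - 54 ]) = [-89, - 65.3,  -  64, - 59,-54, - 35,-16, - 14, - 10,  -  10, 83/18, 24,  41, 69, 79] 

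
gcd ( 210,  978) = 6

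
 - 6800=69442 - 76242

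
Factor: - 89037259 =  - 137^1*649907^1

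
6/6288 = 1/1048 = 0.00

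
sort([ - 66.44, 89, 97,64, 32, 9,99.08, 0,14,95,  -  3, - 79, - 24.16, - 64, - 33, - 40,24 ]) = [ - 79, - 66.44, - 64,  -  40, - 33, - 24.16,-3, 0, 9, 14, 24,32 , 64, 89, 95,97,  99.08]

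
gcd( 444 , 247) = 1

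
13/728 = 1/56 = 0.02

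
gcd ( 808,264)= 8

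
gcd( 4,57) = 1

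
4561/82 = 4561/82 = 55.62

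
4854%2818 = 2036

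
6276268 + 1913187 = 8189455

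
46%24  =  22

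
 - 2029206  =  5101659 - 7130865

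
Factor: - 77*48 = -3696 = - 2^4*3^1*7^1*11^1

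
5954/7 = 5954/7 = 850.57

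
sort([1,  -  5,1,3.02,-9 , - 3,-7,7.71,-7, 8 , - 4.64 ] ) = [ - 9, - 7, -7 , - 5,  -  4.64, - 3,1,1 , 3.02, 7.71, 8] 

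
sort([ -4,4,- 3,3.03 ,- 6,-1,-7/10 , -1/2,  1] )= [  -  6, -4, - 3, - 1,-7/10, - 1/2,1,3.03, 4 ] 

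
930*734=682620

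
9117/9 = 1013 = 1013.00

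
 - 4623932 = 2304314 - 6928246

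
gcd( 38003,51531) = 89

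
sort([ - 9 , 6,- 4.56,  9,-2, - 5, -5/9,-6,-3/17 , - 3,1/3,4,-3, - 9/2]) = [ - 9,-6, - 5, - 4.56, - 9/2,-3, - 3, - 2, - 5/9, - 3/17,  1/3,  4,6,9 ]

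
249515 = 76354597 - 76105082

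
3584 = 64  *56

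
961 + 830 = 1791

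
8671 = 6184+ 2487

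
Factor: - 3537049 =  - 523^1*6763^1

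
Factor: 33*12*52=2^4*3^2 * 11^1*13^1 = 20592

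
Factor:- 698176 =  - 2^6 * 10909^1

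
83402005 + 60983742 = 144385747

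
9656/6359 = 1 + 3297/6359 = 1.52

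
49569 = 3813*13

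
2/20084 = 1/10042 = 0.00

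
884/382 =2 +60/191 =2.31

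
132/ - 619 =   -  1 + 487/619 = -0.21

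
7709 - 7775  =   - 66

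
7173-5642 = 1531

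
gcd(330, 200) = 10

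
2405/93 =25 + 80/93 = 25.86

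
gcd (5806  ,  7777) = 1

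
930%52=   46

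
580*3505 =2032900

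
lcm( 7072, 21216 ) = 21216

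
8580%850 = 80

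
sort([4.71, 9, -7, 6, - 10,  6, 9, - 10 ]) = [-10,-10,-7, 4.71 , 6, 6,9,9] 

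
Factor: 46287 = 3^2*37^1 * 139^1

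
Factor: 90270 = 2^1*3^2*5^1*17^1*59^1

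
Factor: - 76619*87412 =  - 6697420028  =  - 2^2*13^1*17^1*41^2*4507^1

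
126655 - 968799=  - 842144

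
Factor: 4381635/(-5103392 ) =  - 2^( - 5)*3^1*5^1*7^(-1 )*59^1*4951^1*22783^( - 1) 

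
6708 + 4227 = 10935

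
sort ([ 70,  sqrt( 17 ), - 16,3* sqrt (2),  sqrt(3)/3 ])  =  [ - 16, sqrt ( 3)/3, sqrt( 17 ), 3*sqrt ( 2 ),  70]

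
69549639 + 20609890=90159529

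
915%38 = 3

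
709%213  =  70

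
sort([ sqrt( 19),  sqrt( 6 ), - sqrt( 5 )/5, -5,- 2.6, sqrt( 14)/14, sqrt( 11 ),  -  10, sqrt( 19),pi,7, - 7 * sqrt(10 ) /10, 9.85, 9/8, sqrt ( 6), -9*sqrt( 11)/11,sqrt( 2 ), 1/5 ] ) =[ - 10, - 5,- 9 * sqrt( 11)/11, - 2.6, - 7*sqrt( 10) /10, -sqrt( 5 )/5,1/5,  sqrt (14)/14,  9/8, sqrt( 2), sqrt( 6) , sqrt( 6), pi,sqrt( 11), sqrt( 19 ), sqrt( 19),7, 9.85]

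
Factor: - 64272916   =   - 2^2*1433^1*11213^1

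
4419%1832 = 755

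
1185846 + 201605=1387451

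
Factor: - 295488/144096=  - 2^1 * 3^4*79^( - 1) = - 162/79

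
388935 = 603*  645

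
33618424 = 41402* 812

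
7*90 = 630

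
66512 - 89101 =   -  22589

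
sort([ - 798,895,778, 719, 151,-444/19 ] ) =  [ - 798, - 444/19,151,719 , 778,895]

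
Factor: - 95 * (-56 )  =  5320 = 2^3 * 5^1*7^1*19^1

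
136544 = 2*68272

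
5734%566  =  74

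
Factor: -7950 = -2^1*3^1 * 5^2 *53^1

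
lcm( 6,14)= 42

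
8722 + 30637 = 39359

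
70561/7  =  70561/7 = 10080.14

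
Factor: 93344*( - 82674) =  - 7717121856= - 2^6*3^3*1531^1 *2917^1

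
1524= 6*254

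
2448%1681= 767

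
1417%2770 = 1417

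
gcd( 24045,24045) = 24045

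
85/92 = 85/92 = 0.92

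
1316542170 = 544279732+772262438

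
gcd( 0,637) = 637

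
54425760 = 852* 63880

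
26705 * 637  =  17011085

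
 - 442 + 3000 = 2558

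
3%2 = 1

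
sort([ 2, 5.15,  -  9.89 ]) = [ - 9.89, 2,5.15]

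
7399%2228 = 715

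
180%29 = 6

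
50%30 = 20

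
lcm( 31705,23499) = 1997415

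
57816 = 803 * 72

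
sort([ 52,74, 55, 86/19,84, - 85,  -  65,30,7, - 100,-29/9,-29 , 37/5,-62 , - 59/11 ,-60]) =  [ - 100, - 85,-65, - 62, - 60 , - 29, - 59/11,-29/9,86/19, 7, 37/5,  30,52,55, 74,84] 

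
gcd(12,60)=12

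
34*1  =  34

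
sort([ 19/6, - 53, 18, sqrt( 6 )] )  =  [-53, sqrt(6),  19/6, 18]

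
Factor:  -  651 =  -3^1*7^1*31^1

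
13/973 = 13/973 = 0.01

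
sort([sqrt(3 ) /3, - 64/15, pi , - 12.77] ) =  [ - 12.77, - 64/15, sqrt(3 ) /3, pi] 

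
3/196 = 3/196 = 0.02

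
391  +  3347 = 3738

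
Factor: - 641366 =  - 2^1*11^1*29153^1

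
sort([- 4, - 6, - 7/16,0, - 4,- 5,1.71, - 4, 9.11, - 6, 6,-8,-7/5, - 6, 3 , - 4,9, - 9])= [ - 9, - 8 ,-6, - 6,-6 , - 5, - 4,-4,  -  4,-4,  -  7/5,-7/16, 0, 1.71,  3, 6,9,9.11]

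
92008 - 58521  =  33487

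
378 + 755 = 1133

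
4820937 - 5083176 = - 262239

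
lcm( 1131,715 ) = 62205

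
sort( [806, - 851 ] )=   [ - 851 , 806 ]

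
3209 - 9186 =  - 5977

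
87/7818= 29/2606 = 0.01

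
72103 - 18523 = 53580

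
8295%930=855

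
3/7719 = 1/2573=0.00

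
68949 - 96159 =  - 27210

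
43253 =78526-35273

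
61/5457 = 61/5457 = 0.01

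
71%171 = 71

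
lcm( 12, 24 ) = 24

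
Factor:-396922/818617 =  -2^1 * 31^(-1 )*26407^(-1 )*198461^1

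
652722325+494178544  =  1146900869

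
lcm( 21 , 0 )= 0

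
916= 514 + 402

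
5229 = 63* 83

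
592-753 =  - 161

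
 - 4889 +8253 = 3364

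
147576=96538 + 51038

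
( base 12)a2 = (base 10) 122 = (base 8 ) 172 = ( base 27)4E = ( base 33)3N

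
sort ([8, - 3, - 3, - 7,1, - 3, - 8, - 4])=[ - 8, - 7,-4, - 3, - 3, - 3, 1,8]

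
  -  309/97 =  - 309/97 = -3.19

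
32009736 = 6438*4972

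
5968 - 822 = 5146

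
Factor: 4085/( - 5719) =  -5^1 *7^(-1)  =  - 5/7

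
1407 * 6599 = 9284793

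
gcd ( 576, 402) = 6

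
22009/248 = 88 + 185/248= 88.75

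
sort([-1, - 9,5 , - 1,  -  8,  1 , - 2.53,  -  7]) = [-9, - 8, - 7,- 2.53,-1, - 1,1, 5 ] 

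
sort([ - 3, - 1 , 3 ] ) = [ - 3,-1,3] 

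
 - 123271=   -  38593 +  - 84678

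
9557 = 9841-284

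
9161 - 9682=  - 521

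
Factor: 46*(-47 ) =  - 2^1 * 23^1*47^1 = - 2162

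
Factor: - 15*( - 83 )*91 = 3^1*5^1*7^1*13^1*83^1 = 113295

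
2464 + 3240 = 5704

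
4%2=0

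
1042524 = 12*86877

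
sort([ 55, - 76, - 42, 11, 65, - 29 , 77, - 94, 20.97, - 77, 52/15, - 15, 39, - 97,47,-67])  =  [ - 97, - 94, - 77,-76, - 67,-42, - 29 , - 15, 52/15, 11, 20.97, 39, 47,55, 65, 77 ] 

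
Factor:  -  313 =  - 313^1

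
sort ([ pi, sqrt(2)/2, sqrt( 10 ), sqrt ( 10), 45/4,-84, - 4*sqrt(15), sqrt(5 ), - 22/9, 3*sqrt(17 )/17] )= [ - 84,-4*sqrt( 15),-22/9 , sqrt(2)/2, 3*sqrt( 17) /17, sqrt(5),pi, sqrt( 10),sqrt( 10) , 45/4] 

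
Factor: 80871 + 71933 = 152804 = 2^2*38201^1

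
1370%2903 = 1370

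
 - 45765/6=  - 7628+1/2 = - 7627.50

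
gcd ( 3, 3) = 3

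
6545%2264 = 2017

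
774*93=71982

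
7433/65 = 114 + 23/65  =  114.35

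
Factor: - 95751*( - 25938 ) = 2483589438 = 2^1*3^4*11^1 *131^1*10639^1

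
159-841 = -682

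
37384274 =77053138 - 39668864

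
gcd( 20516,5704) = 92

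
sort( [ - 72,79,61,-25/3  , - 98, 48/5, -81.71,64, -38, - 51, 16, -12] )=[ - 98, - 81.71, - 72, - 51, - 38, - 12, - 25/3,48/5, 16 , 61, 64, 79 ]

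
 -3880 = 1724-5604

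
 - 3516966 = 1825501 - 5342467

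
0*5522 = 0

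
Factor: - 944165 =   -  5^1*188833^1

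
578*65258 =37719124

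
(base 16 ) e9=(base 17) dc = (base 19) c5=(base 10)233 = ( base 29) 81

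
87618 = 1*87618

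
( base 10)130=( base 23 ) 5F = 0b10000010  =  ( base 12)AA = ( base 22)5k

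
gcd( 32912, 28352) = 16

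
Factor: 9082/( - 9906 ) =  - 4541/4953 = -3^ ( - 1 )*13^ ( - 1 )*19^1*127^( - 1)*239^1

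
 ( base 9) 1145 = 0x353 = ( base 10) 851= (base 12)5ab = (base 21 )1JB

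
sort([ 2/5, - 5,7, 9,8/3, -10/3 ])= [-5 , - 10/3,2/5,  8/3, 7, 9] 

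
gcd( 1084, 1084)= 1084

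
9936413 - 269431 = 9666982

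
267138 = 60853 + 206285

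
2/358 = 1/179 =0.01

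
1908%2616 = 1908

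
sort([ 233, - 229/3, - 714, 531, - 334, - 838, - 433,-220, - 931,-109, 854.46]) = [ - 931, - 838, - 714, - 433,- 334, - 220, -109, - 229/3,233, 531, 854.46]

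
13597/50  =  271  +  47/50  =  271.94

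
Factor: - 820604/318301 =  - 2^2*205151^1*318301^( - 1 ) 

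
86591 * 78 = 6754098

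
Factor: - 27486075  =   - 3^1*5^2*79^1 * 4639^1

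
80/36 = 2+ 2/9 = 2.22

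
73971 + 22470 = 96441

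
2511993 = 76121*33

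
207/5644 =207/5644 = 0.04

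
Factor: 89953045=5^1*7^1*13^1*197699^1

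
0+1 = 1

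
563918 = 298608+265310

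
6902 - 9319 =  - 2417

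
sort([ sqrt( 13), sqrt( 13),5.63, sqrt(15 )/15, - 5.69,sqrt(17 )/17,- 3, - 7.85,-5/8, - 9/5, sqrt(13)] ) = [ - 7.85 , - 5.69, -3, - 9/5, - 5/8, sqrt ( 17)/17, sqrt(15 )/15 , sqrt(13 ), sqrt(13 ), sqrt (13 ), 5.63]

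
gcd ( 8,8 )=8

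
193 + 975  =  1168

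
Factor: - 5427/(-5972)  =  2^(-2)*3^4* 67^1 * 1493^(-1 )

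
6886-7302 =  - 416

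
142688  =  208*686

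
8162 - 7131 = 1031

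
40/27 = 40/27 = 1.48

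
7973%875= 98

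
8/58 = 4/29 = 0.14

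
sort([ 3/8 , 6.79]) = [ 3/8,6.79 ]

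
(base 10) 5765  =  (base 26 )8DJ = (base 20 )E85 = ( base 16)1685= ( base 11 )4371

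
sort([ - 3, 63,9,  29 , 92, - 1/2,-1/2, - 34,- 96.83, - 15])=[-96.83, - 34, - 15, - 3, - 1/2, - 1/2, 9,29,63,  92 ]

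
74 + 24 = 98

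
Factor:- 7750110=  - 2^1 * 3^1*5^1 * 258337^1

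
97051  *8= 776408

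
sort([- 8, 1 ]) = [-8 , 1] 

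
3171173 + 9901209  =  13072382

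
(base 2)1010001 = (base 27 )30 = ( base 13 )63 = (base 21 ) 3I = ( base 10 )81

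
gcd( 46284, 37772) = 532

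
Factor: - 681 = - 3^1*227^1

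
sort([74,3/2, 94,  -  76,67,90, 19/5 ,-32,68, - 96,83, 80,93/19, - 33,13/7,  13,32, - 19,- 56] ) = [ - 96, -76,-56, - 33, - 32 , - 19, 3/2,13/7,19/5,  93/19,13, 32,  67,68,74,80,83, 90, 94]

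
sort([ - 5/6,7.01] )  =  [ - 5/6, 7.01]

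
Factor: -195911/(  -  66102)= 2^( - 1 ) * 3^( - 1)*23^( - 1)*409^1= 409/138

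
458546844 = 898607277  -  440060433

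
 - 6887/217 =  - 6887/217  =  - 31.74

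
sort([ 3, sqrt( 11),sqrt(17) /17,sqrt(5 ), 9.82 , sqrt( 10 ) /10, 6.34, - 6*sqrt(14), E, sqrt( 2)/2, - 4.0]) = [ - 6*sqrt(14),-4.0, sqrt ( 17 )/17,  sqrt( 10 ) /10,sqrt( 2 ) /2, sqrt(5 ), E  ,  3, sqrt(11 ), 6.34, 9.82] 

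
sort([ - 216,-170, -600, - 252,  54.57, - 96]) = [ - 600 , - 252 , - 216, - 170, - 96,54.57]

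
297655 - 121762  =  175893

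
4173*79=329667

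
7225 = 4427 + 2798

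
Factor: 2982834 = 2^1*3^2*165713^1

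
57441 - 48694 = 8747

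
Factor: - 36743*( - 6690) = 245810670 = 2^1*3^1  *5^1*7^1 * 29^1*181^1* 223^1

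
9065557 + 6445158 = 15510715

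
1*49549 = 49549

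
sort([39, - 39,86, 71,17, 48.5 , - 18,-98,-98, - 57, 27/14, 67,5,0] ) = [ - 98, - 98, -57, - 39,-18, 0, 27/14 , 5, 17, 39, 48.5,67,71 , 86]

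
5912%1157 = 127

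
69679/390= 69679/390 = 178.66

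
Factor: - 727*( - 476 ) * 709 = 245350868 = 2^2 * 7^1*17^1*709^1*727^1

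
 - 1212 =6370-7582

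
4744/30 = 158  +  2/15= 158.13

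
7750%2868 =2014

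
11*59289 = 652179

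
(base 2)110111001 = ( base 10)441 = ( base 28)fl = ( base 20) 121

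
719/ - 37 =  - 719/37 = - 19.43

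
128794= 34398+94396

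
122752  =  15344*8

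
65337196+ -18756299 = 46580897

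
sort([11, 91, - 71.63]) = [ - 71.63, 11, 91 ] 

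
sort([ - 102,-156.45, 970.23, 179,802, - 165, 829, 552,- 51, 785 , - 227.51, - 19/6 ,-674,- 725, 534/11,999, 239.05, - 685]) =[ - 725, - 685, - 674, - 227.51, - 165, -156.45, - 102, - 51, - 19/6 , 534/11,179, 239.05  ,  552, 785, 802, 829, 970.23 , 999]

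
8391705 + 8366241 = 16757946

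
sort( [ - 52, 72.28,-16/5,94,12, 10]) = [ - 52,-16/5, 10, 12, 72.28,94]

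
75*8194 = 614550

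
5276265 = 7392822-2116557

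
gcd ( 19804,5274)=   2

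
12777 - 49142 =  - 36365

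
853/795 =1 + 58/795 = 1.07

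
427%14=7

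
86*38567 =3316762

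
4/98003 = 4/98003 = 0.00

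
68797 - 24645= 44152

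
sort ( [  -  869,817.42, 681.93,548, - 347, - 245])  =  [  -  869, -347,  -  245,  548,681.93,817.42]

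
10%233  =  10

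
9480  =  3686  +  5794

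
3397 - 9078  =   - 5681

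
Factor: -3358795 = -5^1 * 11^1*173^1*353^1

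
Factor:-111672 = - 2^3 * 3^3 * 11^1*47^1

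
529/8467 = 529/8467 = 0.06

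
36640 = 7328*5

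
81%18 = 9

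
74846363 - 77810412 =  - 2964049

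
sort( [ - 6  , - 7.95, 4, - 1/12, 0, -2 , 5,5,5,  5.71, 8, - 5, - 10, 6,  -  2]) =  [ - 10, - 7.95,  -  6, - 5, - 2, - 2,-1/12,  0,4,5,  5, 5, 5.71,6,8 ]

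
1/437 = 1/437= 0.00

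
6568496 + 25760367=32328863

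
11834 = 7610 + 4224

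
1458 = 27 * 54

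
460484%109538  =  22332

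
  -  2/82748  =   -1/41374 = - 0.00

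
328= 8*41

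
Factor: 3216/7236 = 2^2*3^( - 2)= 4/9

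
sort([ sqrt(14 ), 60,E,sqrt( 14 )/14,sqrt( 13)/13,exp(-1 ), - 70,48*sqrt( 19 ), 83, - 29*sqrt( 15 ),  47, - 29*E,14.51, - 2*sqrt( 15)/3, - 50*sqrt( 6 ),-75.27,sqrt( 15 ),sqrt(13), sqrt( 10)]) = [ -50*sqrt( 6),-29 * sqrt( 15) ,- 29*E, - 75.27, - 70, - 2 * sqrt( 15 )/3, sqrt( 14) /14, sqrt( 13)/13,exp( - 1)  ,  E,sqrt( 10),sqrt( 13 ), sqrt (14),sqrt( 15),14.51,  47,60, 83  ,  48*sqrt(19)]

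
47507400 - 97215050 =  - 49707650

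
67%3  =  1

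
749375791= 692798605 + 56577186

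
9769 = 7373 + 2396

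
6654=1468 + 5186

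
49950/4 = 12487  +  1/2= 12487.50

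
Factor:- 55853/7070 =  - 2^(-1)*5^( - 1)*79^1= -  79/10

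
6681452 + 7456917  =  14138369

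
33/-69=-1 + 12/23=-0.48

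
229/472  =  229/472 = 0.49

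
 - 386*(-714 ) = 275604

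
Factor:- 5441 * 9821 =  -  53436061 = - 7^1*23^1*61^1 * 5441^1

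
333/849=111/283 = 0.39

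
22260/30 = 742 =742.00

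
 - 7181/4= - 1796+ 3/4 = - 1795.25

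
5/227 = 5/227 =0.02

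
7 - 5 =2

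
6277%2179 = 1919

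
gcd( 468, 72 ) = 36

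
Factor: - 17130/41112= - 2^( - 2)*3^(  -  1 )*5^1 = - 5/12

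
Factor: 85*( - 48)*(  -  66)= 269280 = 2^5*3^2*5^1*11^1*17^1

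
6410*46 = 294860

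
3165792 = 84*37688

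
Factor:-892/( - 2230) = 2^1 *5^( - 1) = 2/5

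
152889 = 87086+65803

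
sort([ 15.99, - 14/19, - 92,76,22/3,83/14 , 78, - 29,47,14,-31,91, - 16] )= [  -  92, - 31, -29, -16, - 14/19,83/14,22/3,14, 15.99,47,  76,  78,91] 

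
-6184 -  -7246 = 1062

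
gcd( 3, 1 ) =1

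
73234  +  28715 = 101949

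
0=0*674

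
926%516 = 410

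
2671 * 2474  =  6608054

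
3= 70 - 67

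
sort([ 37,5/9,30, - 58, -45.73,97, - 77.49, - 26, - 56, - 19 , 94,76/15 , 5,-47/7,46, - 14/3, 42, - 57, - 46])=[ - 77.49, - 58, - 57, - 56, - 46,-45.73, - 26, - 19, - 47/7, - 14/3,5/9 , 5, 76/15,  30,37,42, 46, 94,97 ] 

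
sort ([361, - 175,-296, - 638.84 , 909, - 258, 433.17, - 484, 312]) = [- 638.84, - 484,- 296, - 258 , - 175,312,361,433.17  ,  909 ]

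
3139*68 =213452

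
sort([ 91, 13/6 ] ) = [ 13/6,91]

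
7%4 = 3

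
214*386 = 82604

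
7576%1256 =40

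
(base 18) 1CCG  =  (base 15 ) 2E37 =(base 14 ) 38AC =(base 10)9952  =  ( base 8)23340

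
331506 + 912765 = 1244271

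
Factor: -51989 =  - 7^2*1061^1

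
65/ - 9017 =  - 65/9017 = - 0.01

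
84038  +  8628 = 92666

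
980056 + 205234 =1185290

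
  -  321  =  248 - 569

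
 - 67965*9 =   -  611685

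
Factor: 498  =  2^1*3^1*83^1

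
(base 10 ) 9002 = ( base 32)8PA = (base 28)bde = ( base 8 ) 21452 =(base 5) 242002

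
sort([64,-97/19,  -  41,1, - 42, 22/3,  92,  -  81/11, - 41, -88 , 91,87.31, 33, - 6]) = [ - 88, - 42, - 41 , - 41, - 81/11,  -  6, - 97/19,1, 22/3,33,64,87.31, 91,  92] 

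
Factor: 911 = 911^1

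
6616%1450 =816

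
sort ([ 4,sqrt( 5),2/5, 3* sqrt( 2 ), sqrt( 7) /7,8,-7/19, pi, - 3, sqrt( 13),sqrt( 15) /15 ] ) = [ - 3, - 7/19,sqrt ( 15)/15, sqrt(7)/7,2/5,sqrt( 5), pi, sqrt( 13), 4,  3*sqrt( 2),8 ]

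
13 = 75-62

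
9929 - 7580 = 2349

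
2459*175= 430325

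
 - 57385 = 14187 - 71572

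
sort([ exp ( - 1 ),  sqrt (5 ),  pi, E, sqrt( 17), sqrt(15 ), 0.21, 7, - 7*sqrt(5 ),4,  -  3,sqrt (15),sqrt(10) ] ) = [-7 *sqrt (5),-3, 0.21,  exp(-1), sqrt( 5 ), E, pi, sqrt(10), sqrt( 15), sqrt(15 ), 4,sqrt (17 ),  7]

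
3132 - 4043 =-911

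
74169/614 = 120+489/614 = 120.80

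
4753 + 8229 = 12982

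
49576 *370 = 18343120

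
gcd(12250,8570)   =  10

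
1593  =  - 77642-  -  79235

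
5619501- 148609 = 5470892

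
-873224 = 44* ( - 19846 ) 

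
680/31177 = 680/31177 = 0.02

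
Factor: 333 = 3^2*37^1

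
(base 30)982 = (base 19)1421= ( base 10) 8342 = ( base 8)20226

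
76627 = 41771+34856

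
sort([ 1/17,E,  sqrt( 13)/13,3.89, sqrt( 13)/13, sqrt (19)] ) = [ 1/17, sqrt ( 13) /13, sqrt (13)/13,E,3.89, sqrt( 19) ]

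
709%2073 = 709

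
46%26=20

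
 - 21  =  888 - 909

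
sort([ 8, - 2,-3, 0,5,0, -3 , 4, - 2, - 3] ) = [ - 3, - 3, - 3, - 2,  -  2,0, 0,  4, 5,8 ] 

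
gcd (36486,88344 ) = 18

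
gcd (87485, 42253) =1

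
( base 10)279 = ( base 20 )DJ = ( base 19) ED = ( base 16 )117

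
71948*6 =431688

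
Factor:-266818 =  - 2^1 * 71^1*1879^1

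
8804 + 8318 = 17122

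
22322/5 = 22322/5=4464.40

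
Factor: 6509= 23^1*283^1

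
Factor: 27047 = 17^1*37^1*43^1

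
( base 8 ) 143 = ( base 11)90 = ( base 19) 54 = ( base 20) 4j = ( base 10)99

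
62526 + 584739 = 647265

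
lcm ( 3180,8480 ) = 25440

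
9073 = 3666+5407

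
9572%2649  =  1625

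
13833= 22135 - 8302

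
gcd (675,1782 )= 27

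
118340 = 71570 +46770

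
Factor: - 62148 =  - 2^2*3^1*5179^1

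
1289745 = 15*85983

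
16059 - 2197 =13862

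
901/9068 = 901/9068 = 0.10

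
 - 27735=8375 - 36110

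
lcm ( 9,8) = 72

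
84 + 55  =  139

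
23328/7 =3332+4/7 =3332.57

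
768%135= 93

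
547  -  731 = -184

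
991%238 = 39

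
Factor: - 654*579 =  - 378666  =  - 2^1*3^2*109^1*193^1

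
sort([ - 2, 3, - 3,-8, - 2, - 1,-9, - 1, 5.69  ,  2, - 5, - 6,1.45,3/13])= [ - 9,-8, - 6,  -  5, - 3, - 2,- 2, - 1, - 1,3/13,  1.45,  2,3,5.69]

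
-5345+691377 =686032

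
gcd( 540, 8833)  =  1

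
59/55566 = 59/55566 = 0.00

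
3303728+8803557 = 12107285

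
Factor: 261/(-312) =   -  2^( -3) * 3^1*13^(-1) * 29^1 =- 87/104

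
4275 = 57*75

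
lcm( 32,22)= 352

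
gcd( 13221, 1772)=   1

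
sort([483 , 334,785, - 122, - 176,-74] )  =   [ - 176 ,- 122, - 74,334, 483,785]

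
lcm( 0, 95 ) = 0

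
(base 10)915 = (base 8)1623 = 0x393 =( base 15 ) 410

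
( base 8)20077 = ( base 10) 8255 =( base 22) h15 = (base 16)203f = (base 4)2000333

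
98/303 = 98/303 = 0.32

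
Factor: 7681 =7681^1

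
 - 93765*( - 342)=32067630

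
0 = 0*25989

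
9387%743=471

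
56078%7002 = 62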